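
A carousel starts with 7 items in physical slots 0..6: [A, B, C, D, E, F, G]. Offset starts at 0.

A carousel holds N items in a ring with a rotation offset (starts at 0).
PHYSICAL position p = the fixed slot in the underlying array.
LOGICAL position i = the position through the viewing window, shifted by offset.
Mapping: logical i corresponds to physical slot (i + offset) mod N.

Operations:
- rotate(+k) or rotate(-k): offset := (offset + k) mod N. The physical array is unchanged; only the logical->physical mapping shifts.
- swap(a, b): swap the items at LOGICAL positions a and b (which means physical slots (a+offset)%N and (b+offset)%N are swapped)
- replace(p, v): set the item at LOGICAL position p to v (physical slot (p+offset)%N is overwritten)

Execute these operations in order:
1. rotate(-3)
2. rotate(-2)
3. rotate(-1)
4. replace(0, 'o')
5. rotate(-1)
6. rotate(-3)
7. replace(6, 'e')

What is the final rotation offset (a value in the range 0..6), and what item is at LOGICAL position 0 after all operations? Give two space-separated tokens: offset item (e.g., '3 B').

After op 1 (rotate(-3)): offset=4, physical=[A,B,C,D,E,F,G], logical=[E,F,G,A,B,C,D]
After op 2 (rotate(-2)): offset=2, physical=[A,B,C,D,E,F,G], logical=[C,D,E,F,G,A,B]
After op 3 (rotate(-1)): offset=1, physical=[A,B,C,D,E,F,G], logical=[B,C,D,E,F,G,A]
After op 4 (replace(0, 'o')): offset=1, physical=[A,o,C,D,E,F,G], logical=[o,C,D,E,F,G,A]
After op 5 (rotate(-1)): offset=0, physical=[A,o,C,D,E,F,G], logical=[A,o,C,D,E,F,G]
After op 6 (rotate(-3)): offset=4, physical=[A,o,C,D,E,F,G], logical=[E,F,G,A,o,C,D]
After op 7 (replace(6, 'e')): offset=4, physical=[A,o,C,e,E,F,G], logical=[E,F,G,A,o,C,e]

Answer: 4 E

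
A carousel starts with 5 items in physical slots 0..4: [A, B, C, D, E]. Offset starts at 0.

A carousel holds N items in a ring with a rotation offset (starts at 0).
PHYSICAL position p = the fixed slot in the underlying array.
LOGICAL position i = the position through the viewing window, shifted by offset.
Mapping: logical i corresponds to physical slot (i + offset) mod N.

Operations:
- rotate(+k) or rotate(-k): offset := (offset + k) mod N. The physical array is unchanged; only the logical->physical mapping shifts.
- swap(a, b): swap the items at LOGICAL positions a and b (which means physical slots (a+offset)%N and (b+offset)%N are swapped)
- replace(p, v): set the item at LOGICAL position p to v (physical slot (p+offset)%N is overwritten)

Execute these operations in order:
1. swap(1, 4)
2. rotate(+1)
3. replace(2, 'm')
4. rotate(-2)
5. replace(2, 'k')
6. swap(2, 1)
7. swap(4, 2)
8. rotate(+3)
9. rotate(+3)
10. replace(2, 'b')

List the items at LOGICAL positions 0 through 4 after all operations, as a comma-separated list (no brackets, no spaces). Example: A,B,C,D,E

After op 1 (swap(1, 4)): offset=0, physical=[A,E,C,D,B], logical=[A,E,C,D,B]
After op 2 (rotate(+1)): offset=1, physical=[A,E,C,D,B], logical=[E,C,D,B,A]
After op 3 (replace(2, 'm')): offset=1, physical=[A,E,C,m,B], logical=[E,C,m,B,A]
After op 4 (rotate(-2)): offset=4, physical=[A,E,C,m,B], logical=[B,A,E,C,m]
After op 5 (replace(2, 'k')): offset=4, physical=[A,k,C,m,B], logical=[B,A,k,C,m]
After op 6 (swap(2, 1)): offset=4, physical=[k,A,C,m,B], logical=[B,k,A,C,m]
After op 7 (swap(4, 2)): offset=4, physical=[k,m,C,A,B], logical=[B,k,m,C,A]
After op 8 (rotate(+3)): offset=2, physical=[k,m,C,A,B], logical=[C,A,B,k,m]
After op 9 (rotate(+3)): offset=0, physical=[k,m,C,A,B], logical=[k,m,C,A,B]
After op 10 (replace(2, 'b')): offset=0, physical=[k,m,b,A,B], logical=[k,m,b,A,B]

Answer: k,m,b,A,B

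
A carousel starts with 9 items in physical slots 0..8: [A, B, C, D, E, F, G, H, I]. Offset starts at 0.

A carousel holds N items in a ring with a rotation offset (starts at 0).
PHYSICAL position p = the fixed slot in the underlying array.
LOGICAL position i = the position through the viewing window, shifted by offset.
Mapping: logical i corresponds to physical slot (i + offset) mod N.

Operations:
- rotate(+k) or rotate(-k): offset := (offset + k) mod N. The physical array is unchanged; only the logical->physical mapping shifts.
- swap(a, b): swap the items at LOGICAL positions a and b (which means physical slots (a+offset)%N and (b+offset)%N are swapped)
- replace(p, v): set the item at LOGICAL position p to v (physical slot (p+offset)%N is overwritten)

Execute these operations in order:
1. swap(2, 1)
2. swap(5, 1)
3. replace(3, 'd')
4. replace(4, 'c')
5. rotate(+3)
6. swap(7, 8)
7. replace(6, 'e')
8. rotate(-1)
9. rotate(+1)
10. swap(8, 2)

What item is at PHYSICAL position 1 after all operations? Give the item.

After op 1 (swap(2, 1)): offset=0, physical=[A,C,B,D,E,F,G,H,I], logical=[A,C,B,D,E,F,G,H,I]
After op 2 (swap(5, 1)): offset=0, physical=[A,F,B,D,E,C,G,H,I], logical=[A,F,B,D,E,C,G,H,I]
After op 3 (replace(3, 'd')): offset=0, physical=[A,F,B,d,E,C,G,H,I], logical=[A,F,B,d,E,C,G,H,I]
After op 4 (replace(4, 'c')): offset=0, physical=[A,F,B,d,c,C,G,H,I], logical=[A,F,B,d,c,C,G,H,I]
After op 5 (rotate(+3)): offset=3, physical=[A,F,B,d,c,C,G,H,I], logical=[d,c,C,G,H,I,A,F,B]
After op 6 (swap(7, 8)): offset=3, physical=[A,B,F,d,c,C,G,H,I], logical=[d,c,C,G,H,I,A,B,F]
After op 7 (replace(6, 'e')): offset=3, physical=[e,B,F,d,c,C,G,H,I], logical=[d,c,C,G,H,I,e,B,F]
After op 8 (rotate(-1)): offset=2, physical=[e,B,F,d,c,C,G,H,I], logical=[F,d,c,C,G,H,I,e,B]
After op 9 (rotate(+1)): offset=3, physical=[e,B,F,d,c,C,G,H,I], logical=[d,c,C,G,H,I,e,B,F]
After op 10 (swap(8, 2)): offset=3, physical=[e,B,C,d,c,F,G,H,I], logical=[d,c,F,G,H,I,e,B,C]

Answer: B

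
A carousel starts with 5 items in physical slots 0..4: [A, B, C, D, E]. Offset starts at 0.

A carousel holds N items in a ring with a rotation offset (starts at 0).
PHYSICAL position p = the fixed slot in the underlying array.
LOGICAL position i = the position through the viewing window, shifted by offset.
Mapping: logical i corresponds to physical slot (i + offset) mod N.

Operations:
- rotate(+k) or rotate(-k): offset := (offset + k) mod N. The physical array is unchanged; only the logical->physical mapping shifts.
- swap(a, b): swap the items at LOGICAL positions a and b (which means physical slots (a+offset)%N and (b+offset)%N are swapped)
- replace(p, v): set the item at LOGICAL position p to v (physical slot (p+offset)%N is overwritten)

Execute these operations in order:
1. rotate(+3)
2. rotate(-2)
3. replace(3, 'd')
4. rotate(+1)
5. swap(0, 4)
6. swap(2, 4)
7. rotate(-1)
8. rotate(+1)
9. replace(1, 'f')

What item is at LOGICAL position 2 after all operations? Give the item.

Answer: C

Derivation:
After op 1 (rotate(+3)): offset=3, physical=[A,B,C,D,E], logical=[D,E,A,B,C]
After op 2 (rotate(-2)): offset=1, physical=[A,B,C,D,E], logical=[B,C,D,E,A]
After op 3 (replace(3, 'd')): offset=1, physical=[A,B,C,D,d], logical=[B,C,D,d,A]
After op 4 (rotate(+1)): offset=2, physical=[A,B,C,D,d], logical=[C,D,d,A,B]
After op 5 (swap(0, 4)): offset=2, physical=[A,C,B,D,d], logical=[B,D,d,A,C]
After op 6 (swap(2, 4)): offset=2, physical=[A,d,B,D,C], logical=[B,D,C,A,d]
After op 7 (rotate(-1)): offset=1, physical=[A,d,B,D,C], logical=[d,B,D,C,A]
After op 8 (rotate(+1)): offset=2, physical=[A,d,B,D,C], logical=[B,D,C,A,d]
After op 9 (replace(1, 'f')): offset=2, physical=[A,d,B,f,C], logical=[B,f,C,A,d]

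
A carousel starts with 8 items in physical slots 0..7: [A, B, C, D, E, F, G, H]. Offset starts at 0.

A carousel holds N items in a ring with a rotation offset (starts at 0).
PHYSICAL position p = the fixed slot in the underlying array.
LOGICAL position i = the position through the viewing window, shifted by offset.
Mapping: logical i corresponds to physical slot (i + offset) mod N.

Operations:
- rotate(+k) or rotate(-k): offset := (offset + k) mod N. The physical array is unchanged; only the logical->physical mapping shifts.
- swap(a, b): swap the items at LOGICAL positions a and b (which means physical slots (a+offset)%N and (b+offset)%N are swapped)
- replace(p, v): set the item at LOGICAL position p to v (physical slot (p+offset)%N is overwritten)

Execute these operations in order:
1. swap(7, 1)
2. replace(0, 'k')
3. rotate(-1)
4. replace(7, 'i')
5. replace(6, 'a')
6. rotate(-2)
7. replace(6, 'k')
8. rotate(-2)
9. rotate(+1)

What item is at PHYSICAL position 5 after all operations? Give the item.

Answer: a

Derivation:
After op 1 (swap(7, 1)): offset=0, physical=[A,H,C,D,E,F,G,B], logical=[A,H,C,D,E,F,G,B]
After op 2 (replace(0, 'k')): offset=0, physical=[k,H,C,D,E,F,G,B], logical=[k,H,C,D,E,F,G,B]
After op 3 (rotate(-1)): offset=7, physical=[k,H,C,D,E,F,G,B], logical=[B,k,H,C,D,E,F,G]
After op 4 (replace(7, 'i')): offset=7, physical=[k,H,C,D,E,F,i,B], logical=[B,k,H,C,D,E,F,i]
After op 5 (replace(6, 'a')): offset=7, physical=[k,H,C,D,E,a,i,B], logical=[B,k,H,C,D,E,a,i]
After op 6 (rotate(-2)): offset=5, physical=[k,H,C,D,E,a,i,B], logical=[a,i,B,k,H,C,D,E]
After op 7 (replace(6, 'k')): offset=5, physical=[k,H,C,k,E,a,i,B], logical=[a,i,B,k,H,C,k,E]
After op 8 (rotate(-2)): offset=3, physical=[k,H,C,k,E,a,i,B], logical=[k,E,a,i,B,k,H,C]
After op 9 (rotate(+1)): offset=4, physical=[k,H,C,k,E,a,i,B], logical=[E,a,i,B,k,H,C,k]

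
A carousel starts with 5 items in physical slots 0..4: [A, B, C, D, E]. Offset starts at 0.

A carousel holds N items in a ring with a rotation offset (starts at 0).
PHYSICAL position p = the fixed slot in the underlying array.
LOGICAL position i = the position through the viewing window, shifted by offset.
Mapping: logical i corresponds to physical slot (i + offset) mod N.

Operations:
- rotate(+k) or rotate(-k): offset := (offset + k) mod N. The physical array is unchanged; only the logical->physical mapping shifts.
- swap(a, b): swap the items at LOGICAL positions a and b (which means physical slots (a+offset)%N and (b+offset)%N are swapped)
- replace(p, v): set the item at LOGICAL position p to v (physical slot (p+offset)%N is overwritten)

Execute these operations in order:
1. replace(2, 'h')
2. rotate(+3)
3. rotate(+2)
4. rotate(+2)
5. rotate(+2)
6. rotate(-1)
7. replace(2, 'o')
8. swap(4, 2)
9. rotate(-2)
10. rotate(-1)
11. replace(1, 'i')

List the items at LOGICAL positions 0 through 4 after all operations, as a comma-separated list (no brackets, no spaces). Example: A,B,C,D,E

After op 1 (replace(2, 'h')): offset=0, physical=[A,B,h,D,E], logical=[A,B,h,D,E]
After op 2 (rotate(+3)): offset=3, physical=[A,B,h,D,E], logical=[D,E,A,B,h]
After op 3 (rotate(+2)): offset=0, physical=[A,B,h,D,E], logical=[A,B,h,D,E]
After op 4 (rotate(+2)): offset=2, physical=[A,B,h,D,E], logical=[h,D,E,A,B]
After op 5 (rotate(+2)): offset=4, physical=[A,B,h,D,E], logical=[E,A,B,h,D]
After op 6 (rotate(-1)): offset=3, physical=[A,B,h,D,E], logical=[D,E,A,B,h]
After op 7 (replace(2, 'o')): offset=3, physical=[o,B,h,D,E], logical=[D,E,o,B,h]
After op 8 (swap(4, 2)): offset=3, physical=[h,B,o,D,E], logical=[D,E,h,B,o]
After op 9 (rotate(-2)): offset=1, physical=[h,B,o,D,E], logical=[B,o,D,E,h]
After op 10 (rotate(-1)): offset=0, physical=[h,B,o,D,E], logical=[h,B,o,D,E]
After op 11 (replace(1, 'i')): offset=0, physical=[h,i,o,D,E], logical=[h,i,o,D,E]

Answer: h,i,o,D,E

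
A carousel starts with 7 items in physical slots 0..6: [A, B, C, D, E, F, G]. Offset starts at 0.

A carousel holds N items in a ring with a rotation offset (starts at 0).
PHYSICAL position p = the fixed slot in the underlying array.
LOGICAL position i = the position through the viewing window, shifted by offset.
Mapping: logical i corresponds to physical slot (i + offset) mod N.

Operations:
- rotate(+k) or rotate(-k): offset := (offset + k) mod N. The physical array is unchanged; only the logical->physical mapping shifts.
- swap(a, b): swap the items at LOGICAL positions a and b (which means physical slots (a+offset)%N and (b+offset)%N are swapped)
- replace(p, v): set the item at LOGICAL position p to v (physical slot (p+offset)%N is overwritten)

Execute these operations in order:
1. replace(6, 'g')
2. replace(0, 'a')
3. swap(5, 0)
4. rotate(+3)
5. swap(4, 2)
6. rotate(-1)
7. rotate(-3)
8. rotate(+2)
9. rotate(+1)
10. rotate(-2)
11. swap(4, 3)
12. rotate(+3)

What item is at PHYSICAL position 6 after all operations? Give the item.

Answer: g

Derivation:
After op 1 (replace(6, 'g')): offset=0, physical=[A,B,C,D,E,F,g], logical=[A,B,C,D,E,F,g]
After op 2 (replace(0, 'a')): offset=0, physical=[a,B,C,D,E,F,g], logical=[a,B,C,D,E,F,g]
After op 3 (swap(5, 0)): offset=0, physical=[F,B,C,D,E,a,g], logical=[F,B,C,D,E,a,g]
After op 4 (rotate(+3)): offset=3, physical=[F,B,C,D,E,a,g], logical=[D,E,a,g,F,B,C]
After op 5 (swap(4, 2)): offset=3, physical=[a,B,C,D,E,F,g], logical=[D,E,F,g,a,B,C]
After op 6 (rotate(-1)): offset=2, physical=[a,B,C,D,E,F,g], logical=[C,D,E,F,g,a,B]
After op 7 (rotate(-3)): offset=6, physical=[a,B,C,D,E,F,g], logical=[g,a,B,C,D,E,F]
After op 8 (rotate(+2)): offset=1, physical=[a,B,C,D,E,F,g], logical=[B,C,D,E,F,g,a]
After op 9 (rotate(+1)): offset=2, physical=[a,B,C,D,E,F,g], logical=[C,D,E,F,g,a,B]
After op 10 (rotate(-2)): offset=0, physical=[a,B,C,D,E,F,g], logical=[a,B,C,D,E,F,g]
After op 11 (swap(4, 3)): offset=0, physical=[a,B,C,E,D,F,g], logical=[a,B,C,E,D,F,g]
After op 12 (rotate(+3)): offset=3, physical=[a,B,C,E,D,F,g], logical=[E,D,F,g,a,B,C]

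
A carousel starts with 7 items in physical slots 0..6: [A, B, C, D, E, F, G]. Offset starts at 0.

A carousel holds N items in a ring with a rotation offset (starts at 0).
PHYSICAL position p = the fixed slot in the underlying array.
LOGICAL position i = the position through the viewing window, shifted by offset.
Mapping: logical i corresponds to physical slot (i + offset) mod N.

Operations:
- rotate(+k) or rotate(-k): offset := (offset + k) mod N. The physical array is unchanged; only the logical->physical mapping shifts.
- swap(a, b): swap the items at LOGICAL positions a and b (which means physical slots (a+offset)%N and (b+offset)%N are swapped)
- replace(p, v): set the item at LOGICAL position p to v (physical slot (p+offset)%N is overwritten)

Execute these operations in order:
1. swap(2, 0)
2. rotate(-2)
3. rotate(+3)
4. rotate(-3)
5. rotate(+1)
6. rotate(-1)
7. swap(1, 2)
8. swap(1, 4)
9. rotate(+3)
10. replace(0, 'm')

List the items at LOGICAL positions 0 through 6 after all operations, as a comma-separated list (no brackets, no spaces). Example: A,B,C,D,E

Answer: m,C,D,E,F,A,G

Derivation:
After op 1 (swap(2, 0)): offset=0, physical=[C,B,A,D,E,F,G], logical=[C,B,A,D,E,F,G]
After op 2 (rotate(-2)): offset=5, physical=[C,B,A,D,E,F,G], logical=[F,G,C,B,A,D,E]
After op 3 (rotate(+3)): offset=1, physical=[C,B,A,D,E,F,G], logical=[B,A,D,E,F,G,C]
After op 4 (rotate(-3)): offset=5, physical=[C,B,A,D,E,F,G], logical=[F,G,C,B,A,D,E]
After op 5 (rotate(+1)): offset=6, physical=[C,B,A,D,E,F,G], logical=[G,C,B,A,D,E,F]
After op 6 (rotate(-1)): offset=5, physical=[C,B,A,D,E,F,G], logical=[F,G,C,B,A,D,E]
After op 7 (swap(1, 2)): offset=5, physical=[G,B,A,D,E,F,C], logical=[F,C,G,B,A,D,E]
After op 8 (swap(1, 4)): offset=5, physical=[G,B,C,D,E,F,A], logical=[F,A,G,B,C,D,E]
After op 9 (rotate(+3)): offset=1, physical=[G,B,C,D,E,F,A], logical=[B,C,D,E,F,A,G]
After op 10 (replace(0, 'm')): offset=1, physical=[G,m,C,D,E,F,A], logical=[m,C,D,E,F,A,G]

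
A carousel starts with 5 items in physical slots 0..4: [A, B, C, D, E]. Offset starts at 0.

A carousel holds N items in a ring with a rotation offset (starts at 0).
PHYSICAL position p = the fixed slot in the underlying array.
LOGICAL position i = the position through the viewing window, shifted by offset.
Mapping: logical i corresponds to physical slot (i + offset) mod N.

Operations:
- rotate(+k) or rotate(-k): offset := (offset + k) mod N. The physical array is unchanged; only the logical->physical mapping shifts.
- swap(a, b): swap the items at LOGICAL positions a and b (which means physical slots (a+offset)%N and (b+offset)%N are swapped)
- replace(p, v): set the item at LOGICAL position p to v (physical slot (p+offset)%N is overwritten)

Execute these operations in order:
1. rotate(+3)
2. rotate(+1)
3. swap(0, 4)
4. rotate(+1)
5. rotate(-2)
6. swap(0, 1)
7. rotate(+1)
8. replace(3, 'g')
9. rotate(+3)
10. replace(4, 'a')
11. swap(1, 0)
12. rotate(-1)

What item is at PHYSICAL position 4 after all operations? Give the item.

After op 1 (rotate(+3)): offset=3, physical=[A,B,C,D,E], logical=[D,E,A,B,C]
After op 2 (rotate(+1)): offset=4, physical=[A,B,C,D,E], logical=[E,A,B,C,D]
After op 3 (swap(0, 4)): offset=4, physical=[A,B,C,E,D], logical=[D,A,B,C,E]
After op 4 (rotate(+1)): offset=0, physical=[A,B,C,E,D], logical=[A,B,C,E,D]
After op 5 (rotate(-2)): offset=3, physical=[A,B,C,E,D], logical=[E,D,A,B,C]
After op 6 (swap(0, 1)): offset=3, physical=[A,B,C,D,E], logical=[D,E,A,B,C]
After op 7 (rotate(+1)): offset=4, physical=[A,B,C,D,E], logical=[E,A,B,C,D]
After op 8 (replace(3, 'g')): offset=4, physical=[A,B,g,D,E], logical=[E,A,B,g,D]
After op 9 (rotate(+3)): offset=2, physical=[A,B,g,D,E], logical=[g,D,E,A,B]
After op 10 (replace(4, 'a')): offset=2, physical=[A,a,g,D,E], logical=[g,D,E,A,a]
After op 11 (swap(1, 0)): offset=2, physical=[A,a,D,g,E], logical=[D,g,E,A,a]
After op 12 (rotate(-1)): offset=1, physical=[A,a,D,g,E], logical=[a,D,g,E,A]

Answer: E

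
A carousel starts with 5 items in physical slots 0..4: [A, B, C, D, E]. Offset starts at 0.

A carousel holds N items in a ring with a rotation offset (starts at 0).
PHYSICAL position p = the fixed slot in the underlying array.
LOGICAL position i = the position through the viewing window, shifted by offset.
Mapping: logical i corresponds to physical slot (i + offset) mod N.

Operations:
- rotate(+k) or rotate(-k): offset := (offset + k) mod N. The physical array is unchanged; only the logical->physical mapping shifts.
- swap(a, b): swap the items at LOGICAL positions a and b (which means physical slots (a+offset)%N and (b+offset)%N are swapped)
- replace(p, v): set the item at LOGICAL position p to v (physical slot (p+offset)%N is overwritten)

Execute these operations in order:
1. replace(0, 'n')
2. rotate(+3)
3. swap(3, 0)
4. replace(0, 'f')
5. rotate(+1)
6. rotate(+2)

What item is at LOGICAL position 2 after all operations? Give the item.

Answer: f

Derivation:
After op 1 (replace(0, 'n')): offset=0, physical=[n,B,C,D,E], logical=[n,B,C,D,E]
After op 2 (rotate(+3)): offset=3, physical=[n,B,C,D,E], logical=[D,E,n,B,C]
After op 3 (swap(3, 0)): offset=3, physical=[n,D,C,B,E], logical=[B,E,n,D,C]
After op 4 (replace(0, 'f')): offset=3, physical=[n,D,C,f,E], logical=[f,E,n,D,C]
After op 5 (rotate(+1)): offset=4, physical=[n,D,C,f,E], logical=[E,n,D,C,f]
After op 6 (rotate(+2)): offset=1, physical=[n,D,C,f,E], logical=[D,C,f,E,n]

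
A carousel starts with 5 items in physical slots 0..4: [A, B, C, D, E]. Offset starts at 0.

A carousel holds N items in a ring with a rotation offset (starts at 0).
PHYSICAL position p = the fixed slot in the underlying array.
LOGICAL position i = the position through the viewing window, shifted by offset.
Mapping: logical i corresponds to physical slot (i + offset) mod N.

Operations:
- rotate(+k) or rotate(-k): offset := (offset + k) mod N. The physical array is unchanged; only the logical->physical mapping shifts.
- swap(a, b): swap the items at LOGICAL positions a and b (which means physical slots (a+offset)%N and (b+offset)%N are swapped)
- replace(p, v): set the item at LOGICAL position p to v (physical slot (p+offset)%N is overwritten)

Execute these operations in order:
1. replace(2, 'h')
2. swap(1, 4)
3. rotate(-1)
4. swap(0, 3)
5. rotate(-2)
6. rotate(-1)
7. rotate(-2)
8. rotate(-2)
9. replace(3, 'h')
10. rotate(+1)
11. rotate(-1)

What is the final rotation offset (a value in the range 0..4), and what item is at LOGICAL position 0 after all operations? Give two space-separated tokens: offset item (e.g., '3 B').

After op 1 (replace(2, 'h')): offset=0, physical=[A,B,h,D,E], logical=[A,B,h,D,E]
After op 2 (swap(1, 4)): offset=0, physical=[A,E,h,D,B], logical=[A,E,h,D,B]
After op 3 (rotate(-1)): offset=4, physical=[A,E,h,D,B], logical=[B,A,E,h,D]
After op 4 (swap(0, 3)): offset=4, physical=[A,E,B,D,h], logical=[h,A,E,B,D]
After op 5 (rotate(-2)): offset=2, physical=[A,E,B,D,h], logical=[B,D,h,A,E]
After op 6 (rotate(-1)): offset=1, physical=[A,E,B,D,h], logical=[E,B,D,h,A]
After op 7 (rotate(-2)): offset=4, physical=[A,E,B,D,h], logical=[h,A,E,B,D]
After op 8 (rotate(-2)): offset=2, physical=[A,E,B,D,h], logical=[B,D,h,A,E]
After op 9 (replace(3, 'h')): offset=2, physical=[h,E,B,D,h], logical=[B,D,h,h,E]
After op 10 (rotate(+1)): offset=3, physical=[h,E,B,D,h], logical=[D,h,h,E,B]
After op 11 (rotate(-1)): offset=2, physical=[h,E,B,D,h], logical=[B,D,h,h,E]

Answer: 2 B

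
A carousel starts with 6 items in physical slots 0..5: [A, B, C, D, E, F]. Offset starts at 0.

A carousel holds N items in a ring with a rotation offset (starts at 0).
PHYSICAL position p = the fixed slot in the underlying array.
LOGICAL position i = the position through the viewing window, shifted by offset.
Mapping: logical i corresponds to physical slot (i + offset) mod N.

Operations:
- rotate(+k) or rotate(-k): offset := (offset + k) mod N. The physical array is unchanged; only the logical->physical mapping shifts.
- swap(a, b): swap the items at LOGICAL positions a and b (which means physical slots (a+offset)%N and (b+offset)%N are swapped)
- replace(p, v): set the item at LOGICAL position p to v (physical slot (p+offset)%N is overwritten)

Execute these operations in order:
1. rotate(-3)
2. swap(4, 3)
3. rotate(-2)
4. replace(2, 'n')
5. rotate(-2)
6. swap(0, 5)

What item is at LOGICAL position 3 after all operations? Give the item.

Answer: C

Derivation:
After op 1 (rotate(-3)): offset=3, physical=[A,B,C,D,E,F], logical=[D,E,F,A,B,C]
After op 2 (swap(4, 3)): offset=3, physical=[B,A,C,D,E,F], logical=[D,E,F,B,A,C]
After op 3 (rotate(-2)): offset=1, physical=[B,A,C,D,E,F], logical=[A,C,D,E,F,B]
After op 4 (replace(2, 'n')): offset=1, physical=[B,A,C,n,E,F], logical=[A,C,n,E,F,B]
After op 5 (rotate(-2)): offset=5, physical=[B,A,C,n,E,F], logical=[F,B,A,C,n,E]
After op 6 (swap(0, 5)): offset=5, physical=[B,A,C,n,F,E], logical=[E,B,A,C,n,F]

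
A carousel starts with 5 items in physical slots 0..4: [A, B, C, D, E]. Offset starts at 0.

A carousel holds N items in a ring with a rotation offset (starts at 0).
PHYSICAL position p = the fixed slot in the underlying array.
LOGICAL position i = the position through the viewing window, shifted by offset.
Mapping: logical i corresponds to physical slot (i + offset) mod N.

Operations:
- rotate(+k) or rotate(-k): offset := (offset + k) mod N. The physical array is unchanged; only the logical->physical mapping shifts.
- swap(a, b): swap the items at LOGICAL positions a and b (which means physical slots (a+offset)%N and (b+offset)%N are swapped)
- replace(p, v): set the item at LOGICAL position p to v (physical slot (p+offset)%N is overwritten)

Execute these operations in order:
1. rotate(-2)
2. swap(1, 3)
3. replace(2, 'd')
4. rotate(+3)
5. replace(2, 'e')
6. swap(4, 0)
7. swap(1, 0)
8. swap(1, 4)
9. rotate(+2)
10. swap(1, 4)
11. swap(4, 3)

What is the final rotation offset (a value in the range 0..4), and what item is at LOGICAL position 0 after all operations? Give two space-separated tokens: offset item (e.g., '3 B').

Answer: 3 e

Derivation:
After op 1 (rotate(-2)): offset=3, physical=[A,B,C,D,E], logical=[D,E,A,B,C]
After op 2 (swap(1, 3)): offset=3, physical=[A,E,C,D,B], logical=[D,B,A,E,C]
After op 3 (replace(2, 'd')): offset=3, physical=[d,E,C,D,B], logical=[D,B,d,E,C]
After op 4 (rotate(+3)): offset=1, physical=[d,E,C,D,B], logical=[E,C,D,B,d]
After op 5 (replace(2, 'e')): offset=1, physical=[d,E,C,e,B], logical=[E,C,e,B,d]
After op 6 (swap(4, 0)): offset=1, physical=[E,d,C,e,B], logical=[d,C,e,B,E]
After op 7 (swap(1, 0)): offset=1, physical=[E,C,d,e,B], logical=[C,d,e,B,E]
After op 8 (swap(1, 4)): offset=1, physical=[d,C,E,e,B], logical=[C,E,e,B,d]
After op 9 (rotate(+2)): offset=3, physical=[d,C,E,e,B], logical=[e,B,d,C,E]
After op 10 (swap(1, 4)): offset=3, physical=[d,C,B,e,E], logical=[e,E,d,C,B]
After op 11 (swap(4, 3)): offset=3, physical=[d,B,C,e,E], logical=[e,E,d,B,C]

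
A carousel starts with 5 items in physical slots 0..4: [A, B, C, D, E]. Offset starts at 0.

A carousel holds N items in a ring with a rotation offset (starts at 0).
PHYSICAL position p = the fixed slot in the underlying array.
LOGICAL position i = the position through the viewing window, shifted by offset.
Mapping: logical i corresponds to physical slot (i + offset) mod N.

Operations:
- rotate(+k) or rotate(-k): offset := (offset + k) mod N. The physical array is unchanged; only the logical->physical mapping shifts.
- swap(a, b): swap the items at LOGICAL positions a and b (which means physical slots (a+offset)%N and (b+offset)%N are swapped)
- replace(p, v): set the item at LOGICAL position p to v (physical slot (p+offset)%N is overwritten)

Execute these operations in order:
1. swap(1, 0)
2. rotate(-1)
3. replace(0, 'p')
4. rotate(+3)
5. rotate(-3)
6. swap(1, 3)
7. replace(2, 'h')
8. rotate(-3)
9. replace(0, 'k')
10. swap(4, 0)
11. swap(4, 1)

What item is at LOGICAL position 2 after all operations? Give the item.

After op 1 (swap(1, 0)): offset=0, physical=[B,A,C,D,E], logical=[B,A,C,D,E]
After op 2 (rotate(-1)): offset=4, physical=[B,A,C,D,E], logical=[E,B,A,C,D]
After op 3 (replace(0, 'p')): offset=4, physical=[B,A,C,D,p], logical=[p,B,A,C,D]
After op 4 (rotate(+3)): offset=2, physical=[B,A,C,D,p], logical=[C,D,p,B,A]
After op 5 (rotate(-3)): offset=4, physical=[B,A,C,D,p], logical=[p,B,A,C,D]
After op 6 (swap(1, 3)): offset=4, physical=[C,A,B,D,p], logical=[p,C,A,B,D]
After op 7 (replace(2, 'h')): offset=4, physical=[C,h,B,D,p], logical=[p,C,h,B,D]
After op 8 (rotate(-3)): offset=1, physical=[C,h,B,D,p], logical=[h,B,D,p,C]
After op 9 (replace(0, 'k')): offset=1, physical=[C,k,B,D,p], logical=[k,B,D,p,C]
After op 10 (swap(4, 0)): offset=1, physical=[k,C,B,D,p], logical=[C,B,D,p,k]
After op 11 (swap(4, 1)): offset=1, physical=[B,C,k,D,p], logical=[C,k,D,p,B]

Answer: D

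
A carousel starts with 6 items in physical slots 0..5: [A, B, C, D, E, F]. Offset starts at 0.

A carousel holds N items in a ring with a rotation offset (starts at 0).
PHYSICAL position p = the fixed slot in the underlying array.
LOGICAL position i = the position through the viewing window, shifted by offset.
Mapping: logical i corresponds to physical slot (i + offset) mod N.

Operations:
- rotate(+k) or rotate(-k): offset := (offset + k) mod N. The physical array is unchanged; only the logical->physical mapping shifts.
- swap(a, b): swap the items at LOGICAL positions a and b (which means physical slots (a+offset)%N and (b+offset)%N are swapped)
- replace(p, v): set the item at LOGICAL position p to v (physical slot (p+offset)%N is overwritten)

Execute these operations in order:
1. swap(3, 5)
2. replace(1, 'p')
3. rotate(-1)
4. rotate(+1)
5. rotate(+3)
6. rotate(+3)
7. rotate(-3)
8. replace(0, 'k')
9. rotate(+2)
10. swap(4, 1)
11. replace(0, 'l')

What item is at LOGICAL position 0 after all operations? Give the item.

After op 1 (swap(3, 5)): offset=0, physical=[A,B,C,F,E,D], logical=[A,B,C,F,E,D]
After op 2 (replace(1, 'p')): offset=0, physical=[A,p,C,F,E,D], logical=[A,p,C,F,E,D]
After op 3 (rotate(-1)): offset=5, physical=[A,p,C,F,E,D], logical=[D,A,p,C,F,E]
After op 4 (rotate(+1)): offset=0, physical=[A,p,C,F,E,D], logical=[A,p,C,F,E,D]
After op 5 (rotate(+3)): offset=3, physical=[A,p,C,F,E,D], logical=[F,E,D,A,p,C]
After op 6 (rotate(+3)): offset=0, physical=[A,p,C,F,E,D], logical=[A,p,C,F,E,D]
After op 7 (rotate(-3)): offset=3, physical=[A,p,C,F,E,D], logical=[F,E,D,A,p,C]
After op 8 (replace(0, 'k')): offset=3, physical=[A,p,C,k,E,D], logical=[k,E,D,A,p,C]
After op 9 (rotate(+2)): offset=5, physical=[A,p,C,k,E,D], logical=[D,A,p,C,k,E]
After op 10 (swap(4, 1)): offset=5, physical=[k,p,C,A,E,D], logical=[D,k,p,C,A,E]
After op 11 (replace(0, 'l')): offset=5, physical=[k,p,C,A,E,l], logical=[l,k,p,C,A,E]

Answer: l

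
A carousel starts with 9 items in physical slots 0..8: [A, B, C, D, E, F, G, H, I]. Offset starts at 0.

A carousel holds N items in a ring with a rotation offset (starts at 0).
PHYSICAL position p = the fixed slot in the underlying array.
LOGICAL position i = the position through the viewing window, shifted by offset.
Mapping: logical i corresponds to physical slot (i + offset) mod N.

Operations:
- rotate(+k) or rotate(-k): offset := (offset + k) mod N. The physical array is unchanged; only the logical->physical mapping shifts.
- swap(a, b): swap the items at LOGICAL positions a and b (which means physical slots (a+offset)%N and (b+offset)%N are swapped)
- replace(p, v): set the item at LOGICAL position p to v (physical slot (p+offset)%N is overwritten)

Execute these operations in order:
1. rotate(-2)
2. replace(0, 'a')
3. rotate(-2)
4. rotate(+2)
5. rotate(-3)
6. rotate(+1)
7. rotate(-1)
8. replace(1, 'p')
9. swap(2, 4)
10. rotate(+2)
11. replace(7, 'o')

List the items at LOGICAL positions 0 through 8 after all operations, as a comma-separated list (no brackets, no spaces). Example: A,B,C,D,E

Answer: I,a,G,A,B,C,D,o,p

Derivation:
After op 1 (rotate(-2)): offset=7, physical=[A,B,C,D,E,F,G,H,I], logical=[H,I,A,B,C,D,E,F,G]
After op 2 (replace(0, 'a')): offset=7, physical=[A,B,C,D,E,F,G,a,I], logical=[a,I,A,B,C,D,E,F,G]
After op 3 (rotate(-2)): offset=5, physical=[A,B,C,D,E,F,G,a,I], logical=[F,G,a,I,A,B,C,D,E]
After op 4 (rotate(+2)): offset=7, physical=[A,B,C,D,E,F,G,a,I], logical=[a,I,A,B,C,D,E,F,G]
After op 5 (rotate(-3)): offset=4, physical=[A,B,C,D,E,F,G,a,I], logical=[E,F,G,a,I,A,B,C,D]
After op 6 (rotate(+1)): offset=5, physical=[A,B,C,D,E,F,G,a,I], logical=[F,G,a,I,A,B,C,D,E]
After op 7 (rotate(-1)): offset=4, physical=[A,B,C,D,E,F,G,a,I], logical=[E,F,G,a,I,A,B,C,D]
After op 8 (replace(1, 'p')): offset=4, physical=[A,B,C,D,E,p,G,a,I], logical=[E,p,G,a,I,A,B,C,D]
After op 9 (swap(2, 4)): offset=4, physical=[A,B,C,D,E,p,I,a,G], logical=[E,p,I,a,G,A,B,C,D]
After op 10 (rotate(+2)): offset=6, physical=[A,B,C,D,E,p,I,a,G], logical=[I,a,G,A,B,C,D,E,p]
After op 11 (replace(7, 'o')): offset=6, physical=[A,B,C,D,o,p,I,a,G], logical=[I,a,G,A,B,C,D,o,p]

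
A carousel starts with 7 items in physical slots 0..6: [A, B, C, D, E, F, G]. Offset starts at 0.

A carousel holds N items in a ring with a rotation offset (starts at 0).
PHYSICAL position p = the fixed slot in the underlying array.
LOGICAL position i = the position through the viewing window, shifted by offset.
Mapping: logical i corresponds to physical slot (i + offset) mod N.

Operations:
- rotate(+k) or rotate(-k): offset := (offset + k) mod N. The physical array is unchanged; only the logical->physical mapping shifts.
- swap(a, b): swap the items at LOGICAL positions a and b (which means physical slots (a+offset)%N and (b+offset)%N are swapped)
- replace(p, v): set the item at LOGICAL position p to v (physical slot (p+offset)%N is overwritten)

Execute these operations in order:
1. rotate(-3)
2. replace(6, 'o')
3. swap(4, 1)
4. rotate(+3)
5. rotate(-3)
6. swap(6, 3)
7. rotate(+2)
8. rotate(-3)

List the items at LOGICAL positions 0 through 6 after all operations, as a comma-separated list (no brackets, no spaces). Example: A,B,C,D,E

After op 1 (rotate(-3)): offset=4, physical=[A,B,C,D,E,F,G], logical=[E,F,G,A,B,C,D]
After op 2 (replace(6, 'o')): offset=4, physical=[A,B,C,o,E,F,G], logical=[E,F,G,A,B,C,o]
After op 3 (swap(4, 1)): offset=4, physical=[A,F,C,o,E,B,G], logical=[E,B,G,A,F,C,o]
After op 4 (rotate(+3)): offset=0, physical=[A,F,C,o,E,B,G], logical=[A,F,C,o,E,B,G]
After op 5 (rotate(-3)): offset=4, physical=[A,F,C,o,E,B,G], logical=[E,B,G,A,F,C,o]
After op 6 (swap(6, 3)): offset=4, physical=[o,F,C,A,E,B,G], logical=[E,B,G,o,F,C,A]
After op 7 (rotate(+2)): offset=6, physical=[o,F,C,A,E,B,G], logical=[G,o,F,C,A,E,B]
After op 8 (rotate(-3)): offset=3, physical=[o,F,C,A,E,B,G], logical=[A,E,B,G,o,F,C]

Answer: A,E,B,G,o,F,C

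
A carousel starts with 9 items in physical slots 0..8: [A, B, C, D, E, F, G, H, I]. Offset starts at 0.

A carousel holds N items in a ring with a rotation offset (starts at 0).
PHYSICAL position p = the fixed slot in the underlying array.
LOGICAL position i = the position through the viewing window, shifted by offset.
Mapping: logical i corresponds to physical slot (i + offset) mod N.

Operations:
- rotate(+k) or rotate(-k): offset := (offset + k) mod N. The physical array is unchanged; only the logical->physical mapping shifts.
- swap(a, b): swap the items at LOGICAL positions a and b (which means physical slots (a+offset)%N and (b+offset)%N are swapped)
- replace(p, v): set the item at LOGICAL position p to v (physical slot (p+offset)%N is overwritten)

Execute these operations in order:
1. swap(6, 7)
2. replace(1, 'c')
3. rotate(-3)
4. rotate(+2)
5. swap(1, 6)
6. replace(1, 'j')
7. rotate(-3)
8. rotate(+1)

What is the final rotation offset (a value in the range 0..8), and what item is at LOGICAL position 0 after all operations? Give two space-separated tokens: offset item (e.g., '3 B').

Answer: 6 H

Derivation:
After op 1 (swap(6, 7)): offset=0, physical=[A,B,C,D,E,F,H,G,I], logical=[A,B,C,D,E,F,H,G,I]
After op 2 (replace(1, 'c')): offset=0, physical=[A,c,C,D,E,F,H,G,I], logical=[A,c,C,D,E,F,H,G,I]
After op 3 (rotate(-3)): offset=6, physical=[A,c,C,D,E,F,H,G,I], logical=[H,G,I,A,c,C,D,E,F]
After op 4 (rotate(+2)): offset=8, physical=[A,c,C,D,E,F,H,G,I], logical=[I,A,c,C,D,E,F,H,G]
After op 5 (swap(1, 6)): offset=8, physical=[F,c,C,D,E,A,H,G,I], logical=[I,F,c,C,D,E,A,H,G]
After op 6 (replace(1, 'j')): offset=8, physical=[j,c,C,D,E,A,H,G,I], logical=[I,j,c,C,D,E,A,H,G]
After op 7 (rotate(-3)): offset=5, physical=[j,c,C,D,E,A,H,G,I], logical=[A,H,G,I,j,c,C,D,E]
After op 8 (rotate(+1)): offset=6, physical=[j,c,C,D,E,A,H,G,I], logical=[H,G,I,j,c,C,D,E,A]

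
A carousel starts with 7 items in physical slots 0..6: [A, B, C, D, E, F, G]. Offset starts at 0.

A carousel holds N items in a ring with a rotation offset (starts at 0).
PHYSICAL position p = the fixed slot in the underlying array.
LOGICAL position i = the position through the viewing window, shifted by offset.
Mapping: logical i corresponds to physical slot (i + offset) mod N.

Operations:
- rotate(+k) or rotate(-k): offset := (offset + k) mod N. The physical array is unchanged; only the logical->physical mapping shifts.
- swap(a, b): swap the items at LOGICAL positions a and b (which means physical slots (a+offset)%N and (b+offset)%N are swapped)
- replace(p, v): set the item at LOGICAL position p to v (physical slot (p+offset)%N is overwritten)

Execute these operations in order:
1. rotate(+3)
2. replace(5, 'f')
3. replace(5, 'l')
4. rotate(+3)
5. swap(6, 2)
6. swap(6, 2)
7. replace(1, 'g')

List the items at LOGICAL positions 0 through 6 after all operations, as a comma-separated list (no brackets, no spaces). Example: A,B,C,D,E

After op 1 (rotate(+3)): offset=3, physical=[A,B,C,D,E,F,G], logical=[D,E,F,G,A,B,C]
After op 2 (replace(5, 'f')): offset=3, physical=[A,f,C,D,E,F,G], logical=[D,E,F,G,A,f,C]
After op 3 (replace(5, 'l')): offset=3, physical=[A,l,C,D,E,F,G], logical=[D,E,F,G,A,l,C]
After op 4 (rotate(+3)): offset=6, physical=[A,l,C,D,E,F,G], logical=[G,A,l,C,D,E,F]
After op 5 (swap(6, 2)): offset=6, physical=[A,F,C,D,E,l,G], logical=[G,A,F,C,D,E,l]
After op 6 (swap(6, 2)): offset=6, physical=[A,l,C,D,E,F,G], logical=[G,A,l,C,D,E,F]
After op 7 (replace(1, 'g')): offset=6, physical=[g,l,C,D,E,F,G], logical=[G,g,l,C,D,E,F]

Answer: G,g,l,C,D,E,F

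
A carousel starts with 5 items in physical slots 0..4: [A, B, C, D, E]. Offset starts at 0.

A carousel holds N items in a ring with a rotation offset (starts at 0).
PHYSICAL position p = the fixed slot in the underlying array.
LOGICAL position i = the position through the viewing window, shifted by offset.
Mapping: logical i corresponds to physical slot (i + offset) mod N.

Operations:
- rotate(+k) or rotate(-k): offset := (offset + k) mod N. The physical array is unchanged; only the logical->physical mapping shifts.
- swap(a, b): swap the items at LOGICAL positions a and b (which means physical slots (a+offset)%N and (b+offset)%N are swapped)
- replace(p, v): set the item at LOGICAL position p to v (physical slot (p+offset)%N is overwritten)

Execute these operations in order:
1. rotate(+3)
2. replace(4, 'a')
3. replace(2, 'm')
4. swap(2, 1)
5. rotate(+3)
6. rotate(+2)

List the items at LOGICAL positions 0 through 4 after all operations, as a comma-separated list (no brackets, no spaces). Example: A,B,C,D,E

After op 1 (rotate(+3)): offset=3, physical=[A,B,C,D,E], logical=[D,E,A,B,C]
After op 2 (replace(4, 'a')): offset=3, physical=[A,B,a,D,E], logical=[D,E,A,B,a]
After op 3 (replace(2, 'm')): offset=3, physical=[m,B,a,D,E], logical=[D,E,m,B,a]
After op 4 (swap(2, 1)): offset=3, physical=[E,B,a,D,m], logical=[D,m,E,B,a]
After op 5 (rotate(+3)): offset=1, physical=[E,B,a,D,m], logical=[B,a,D,m,E]
After op 6 (rotate(+2)): offset=3, physical=[E,B,a,D,m], logical=[D,m,E,B,a]

Answer: D,m,E,B,a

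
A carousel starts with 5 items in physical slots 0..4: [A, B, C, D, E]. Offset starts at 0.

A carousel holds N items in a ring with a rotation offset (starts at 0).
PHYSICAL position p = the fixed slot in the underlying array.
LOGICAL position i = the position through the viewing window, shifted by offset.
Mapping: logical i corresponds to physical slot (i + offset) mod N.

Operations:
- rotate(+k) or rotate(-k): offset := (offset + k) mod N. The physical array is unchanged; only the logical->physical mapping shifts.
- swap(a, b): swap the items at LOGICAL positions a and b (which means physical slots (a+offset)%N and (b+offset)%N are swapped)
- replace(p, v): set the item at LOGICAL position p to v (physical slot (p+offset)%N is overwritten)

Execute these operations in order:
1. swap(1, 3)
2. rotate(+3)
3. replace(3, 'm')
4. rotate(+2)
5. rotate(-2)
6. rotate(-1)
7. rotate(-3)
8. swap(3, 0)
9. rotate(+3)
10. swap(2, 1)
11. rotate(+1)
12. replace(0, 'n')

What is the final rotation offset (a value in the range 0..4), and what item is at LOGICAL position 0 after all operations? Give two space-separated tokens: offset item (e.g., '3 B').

After op 1 (swap(1, 3)): offset=0, physical=[A,D,C,B,E], logical=[A,D,C,B,E]
After op 2 (rotate(+3)): offset=3, physical=[A,D,C,B,E], logical=[B,E,A,D,C]
After op 3 (replace(3, 'm')): offset=3, physical=[A,m,C,B,E], logical=[B,E,A,m,C]
After op 4 (rotate(+2)): offset=0, physical=[A,m,C,B,E], logical=[A,m,C,B,E]
After op 5 (rotate(-2)): offset=3, physical=[A,m,C,B,E], logical=[B,E,A,m,C]
After op 6 (rotate(-1)): offset=2, physical=[A,m,C,B,E], logical=[C,B,E,A,m]
After op 7 (rotate(-3)): offset=4, physical=[A,m,C,B,E], logical=[E,A,m,C,B]
After op 8 (swap(3, 0)): offset=4, physical=[A,m,E,B,C], logical=[C,A,m,E,B]
After op 9 (rotate(+3)): offset=2, physical=[A,m,E,B,C], logical=[E,B,C,A,m]
After op 10 (swap(2, 1)): offset=2, physical=[A,m,E,C,B], logical=[E,C,B,A,m]
After op 11 (rotate(+1)): offset=3, physical=[A,m,E,C,B], logical=[C,B,A,m,E]
After op 12 (replace(0, 'n')): offset=3, physical=[A,m,E,n,B], logical=[n,B,A,m,E]

Answer: 3 n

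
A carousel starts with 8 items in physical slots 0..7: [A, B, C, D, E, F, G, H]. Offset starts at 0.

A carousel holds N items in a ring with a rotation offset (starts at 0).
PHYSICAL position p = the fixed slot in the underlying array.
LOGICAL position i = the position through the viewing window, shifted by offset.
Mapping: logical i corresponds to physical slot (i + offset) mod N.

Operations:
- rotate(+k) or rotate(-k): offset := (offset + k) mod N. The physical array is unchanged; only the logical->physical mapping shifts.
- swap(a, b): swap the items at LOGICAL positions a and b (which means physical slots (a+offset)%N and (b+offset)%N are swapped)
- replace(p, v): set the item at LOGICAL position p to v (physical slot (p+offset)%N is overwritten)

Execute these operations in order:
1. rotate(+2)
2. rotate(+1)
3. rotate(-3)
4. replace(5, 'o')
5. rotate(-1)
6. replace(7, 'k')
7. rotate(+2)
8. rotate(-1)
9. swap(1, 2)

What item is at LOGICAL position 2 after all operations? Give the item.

Answer: B

Derivation:
After op 1 (rotate(+2)): offset=2, physical=[A,B,C,D,E,F,G,H], logical=[C,D,E,F,G,H,A,B]
After op 2 (rotate(+1)): offset=3, physical=[A,B,C,D,E,F,G,H], logical=[D,E,F,G,H,A,B,C]
After op 3 (rotate(-3)): offset=0, physical=[A,B,C,D,E,F,G,H], logical=[A,B,C,D,E,F,G,H]
After op 4 (replace(5, 'o')): offset=0, physical=[A,B,C,D,E,o,G,H], logical=[A,B,C,D,E,o,G,H]
After op 5 (rotate(-1)): offset=7, physical=[A,B,C,D,E,o,G,H], logical=[H,A,B,C,D,E,o,G]
After op 6 (replace(7, 'k')): offset=7, physical=[A,B,C,D,E,o,k,H], logical=[H,A,B,C,D,E,o,k]
After op 7 (rotate(+2)): offset=1, physical=[A,B,C,D,E,o,k,H], logical=[B,C,D,E,o,k,H,A]
After op 8 (rotate(-1)): offset=0, physical=[A,B,C,D,E,o,k,H], logical=[A,B,C,D,E,o,k,H]
After op 9 (swap(1, 2)): offset=0, physical=[A,C,B,D,E,o,k,H], logical=[A,C,B,D,E,o,k,H]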